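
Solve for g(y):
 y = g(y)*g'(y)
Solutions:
 g(y) = -sqrt(C1 + y^2)
 g(y) = sqrt(C1 + y^2)


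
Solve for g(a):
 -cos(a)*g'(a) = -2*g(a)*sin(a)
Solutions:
 g(a) = C1/cos(a)^2


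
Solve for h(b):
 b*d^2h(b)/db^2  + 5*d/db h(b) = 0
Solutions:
 h(b) = C1 + C2/b^4


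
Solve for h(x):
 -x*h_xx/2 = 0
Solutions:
 h(x) = C1 + C2*x


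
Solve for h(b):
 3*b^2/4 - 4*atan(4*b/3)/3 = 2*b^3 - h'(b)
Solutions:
 h(b) = C1 + b^4/2 - b^3/4 + 4*b*atan(4*b/3)/3 - log(16*b^2 + 9)/2


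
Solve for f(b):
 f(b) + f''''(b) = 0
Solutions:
 f(b) = (C1*sin(sqrt(2)*b/2) + C2*cos(sqrt(2)*b/2))*exp(-sqrt(2)*b/2) + (C3*sin(sqrt(2)*b/2) + C4*cos(sqrt(2)*b/2))*exp(sqrt(2)*b/2)


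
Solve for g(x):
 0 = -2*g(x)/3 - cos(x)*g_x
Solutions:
 g(x) = C1*(sin(x) - 1)^(1/3)/(sin(x) + 1)^(1/3)


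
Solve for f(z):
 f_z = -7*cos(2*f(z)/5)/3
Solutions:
 7*z/3 - 5*log(sin(2*f(z)/5) - 1)/4 + 5*log(sin(2*f(z)/5) + 1)/4 = C1


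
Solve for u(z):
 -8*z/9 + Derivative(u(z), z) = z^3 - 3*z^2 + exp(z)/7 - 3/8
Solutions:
 u(z) = C1 + z^4/4 - z^3 + 4*z^2/9 - 3*z/8 + exp(z)/7


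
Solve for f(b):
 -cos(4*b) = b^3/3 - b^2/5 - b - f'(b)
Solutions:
 f(b) = C1 + b^4/12 - b^3/15 - b^2/2 + sin(4*b)/4


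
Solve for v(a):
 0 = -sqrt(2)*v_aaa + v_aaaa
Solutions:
 v(a) = C1 + C2*a + C3*a^2 + C4*exp(sqrt(2)*a)


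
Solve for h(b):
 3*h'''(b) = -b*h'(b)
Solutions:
 h(b) = C1 + Integral(C2*airyai(-3^(2/3)*b/3) + C3*airybi(-3^(2/3)*b/3), b)


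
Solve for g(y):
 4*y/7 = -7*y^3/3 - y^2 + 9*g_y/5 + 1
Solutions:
 g(y) = C1 + 35*y^4/108 + 5*y^3/27 + 10*y^2/63 - 5*y/9


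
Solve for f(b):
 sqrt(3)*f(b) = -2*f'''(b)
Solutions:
 f(b) = C3*exp(-2^(2/3)*3^(1/6)*b/2) + (C1*sin(6^(2/3)*b/4) + C2*cos(6^(2/3)*b/4))*exp(2^(2/3)*3^(1/6)*b/4)


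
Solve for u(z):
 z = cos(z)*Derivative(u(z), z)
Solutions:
 u(z) = C1 + Integral(z/cos(z), z)


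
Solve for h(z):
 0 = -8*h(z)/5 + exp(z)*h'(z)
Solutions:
 h(z) = C1*exp(-8*exp(-z)/5)


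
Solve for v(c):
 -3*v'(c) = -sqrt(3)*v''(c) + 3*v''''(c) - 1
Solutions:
 v(c) = C1 + C2*exp(2^(1/3)*c*(2*sqrt(3)/(sqrt(3)*sqrt(243 - 4*sqrt(3)) + 27)^(1/3) + 2^(1/3)*(sqrt(3)*sqrt(243 - 4*sqrt(3)) + 27)^(1/3))/12)*sin(2^(1/3)*c*(-2^(1/3)*sqrt(3)*(sqrt(3)*sqrt(243 - 4*sqrt(3)) + 27)^(1/3) + 6/(sqrt(3)*sqrt(243 - 4*sqrt(3)) + 27)^(1/3))/12) + C3*exp(2^(1/3)*c*(2*sqrt(3)/(sqrt(3)*sqrt(243 - 4*sqrt(3)) + 27)^(1/3) + 2^(1/3)*(sqrt(3)*sqrt(243 - 4*sqrt(3)) + 27)^(1/3))/12)*cos(2^(1/3)*c*(-2^(1/3)*sqrt(3)*(sqrt(3)*sqrt(243 - 4*sqrt(3)) + 27)^(1/3) + 6/(sqrt(3)*sqrt(243 - 4*sqrt(3)) + 27)^(1/3))/12) + C4*exp(-2^(1/3)*c*(2*sqrt(3)/(sqrt(3)*sqrt(243 - 4*sqrt(3)) + 27)^(1/3) + 2^(1/3)*(sqrt(3)*sqrt(243 - 4*sqrt(3)) + 27)^(1/3))/6) + c/3


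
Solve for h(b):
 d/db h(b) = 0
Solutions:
 h(b) = C1


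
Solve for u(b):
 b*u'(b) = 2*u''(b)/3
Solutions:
 u(b) = C1 + C2*erfi(sqrt(3)*b/2)


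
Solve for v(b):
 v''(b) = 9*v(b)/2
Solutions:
 v(b) = C1*exp(-3*sqrt(2)*b/2) + C2*exp(3*sqrt(2)*b/2)


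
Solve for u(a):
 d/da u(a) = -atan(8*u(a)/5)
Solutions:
 Integral(1/atan(8*_y/5), (_y, u(a))) = C1 - a


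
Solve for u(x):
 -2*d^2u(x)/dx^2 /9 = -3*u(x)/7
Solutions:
 u(x) = C1*exp(-3*sqrt(42)*x/14) + C2*exp(3*sqrt(42)*x/14)


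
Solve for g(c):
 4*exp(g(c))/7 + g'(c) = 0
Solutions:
 g(c) = log(1/(C1 + 4*c)) + log(7)


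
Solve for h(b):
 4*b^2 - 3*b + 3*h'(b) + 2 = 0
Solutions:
 h(b) = C1 - 4*b^3/9 + b^2/2 - 2*b/3


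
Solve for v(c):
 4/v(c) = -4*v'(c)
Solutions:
 v(c) = -sqrt(C1 - 2*c)
 v(c) = sqrt(C1 - 2*c)


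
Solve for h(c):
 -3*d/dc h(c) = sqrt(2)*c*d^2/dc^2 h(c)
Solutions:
 h(c) = C1 + C2*c^(1 - 3*sqrt(2)/2)


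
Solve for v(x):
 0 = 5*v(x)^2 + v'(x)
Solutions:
 v(x) = 1/(C1 + 5*x)


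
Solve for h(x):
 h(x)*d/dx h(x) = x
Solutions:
 h(x) = -sqrt(C1 + x^2)
 h(x) = sqrt(C1 + x^2)


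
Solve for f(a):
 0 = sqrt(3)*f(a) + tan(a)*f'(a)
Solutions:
 f(a) = C1/sin(a)^(sqrt(3))


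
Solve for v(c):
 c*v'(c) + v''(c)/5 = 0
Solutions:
 v(c) = C1 + C2*erf(sqrt(10)*c/2)


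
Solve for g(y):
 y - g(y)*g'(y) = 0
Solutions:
 g(y) = -sqrt(C1 + y^2)
 g(y) = sqrt(C1 + y^2)


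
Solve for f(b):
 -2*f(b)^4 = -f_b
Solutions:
 f(b) = (-1/(C1 + 6*b))^(1/3)
 f(b) = (-1/(C1 + 2*b))^(1/3)*(-3^(2/3) - 3*3^(1/6)*I)/6
 f(b) = (-1/(C1 + 2*b))^(1/3)*(-3^(2/3) + 3*3^(1/6)*I)/6


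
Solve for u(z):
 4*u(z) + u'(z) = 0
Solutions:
 u(z) = C1*exp(-4*z)


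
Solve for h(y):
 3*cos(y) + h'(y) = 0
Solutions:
 h(y) = C1 - 3*sin(y)


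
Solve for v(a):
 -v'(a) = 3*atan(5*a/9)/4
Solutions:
 v(a) = C1 - 3*a*atan(5*a/9)/4 + 27*log(25*a^2 + 81)/40


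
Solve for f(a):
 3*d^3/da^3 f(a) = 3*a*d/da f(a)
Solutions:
 f(a) = C1 + Integral(C2*airyai(a) + C3*airybi(a), a)


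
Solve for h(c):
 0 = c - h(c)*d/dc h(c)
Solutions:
 h(c) = -sqrt(C1 + c^2)
 h(c) = sqrt(C1 + c^2)


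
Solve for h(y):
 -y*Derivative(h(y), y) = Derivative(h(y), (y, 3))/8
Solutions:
 h(y) = C1 + Integral(C2*airyai(-2*y) + C3*airybi(-2*y), y)


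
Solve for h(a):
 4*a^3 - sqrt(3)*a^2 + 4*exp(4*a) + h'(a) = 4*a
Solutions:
 h(a) = C1 - a^4 + sqrt(3)*a^3/3 + 2*a^2 - exp(4*a)


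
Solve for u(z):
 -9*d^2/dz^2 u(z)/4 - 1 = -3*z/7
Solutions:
 u(z) = C1 + C2*z + 2*z^3/63 - 2*z^2/9


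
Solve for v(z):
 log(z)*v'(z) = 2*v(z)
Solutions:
 v(z) = C1*exp(2*li(z))


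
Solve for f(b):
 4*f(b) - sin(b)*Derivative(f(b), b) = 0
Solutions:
 f(b) = C1*(cos(b)^2 - 2*cos(b) + 1)/(cos(b)^2 + 2*cos(b) + 1)


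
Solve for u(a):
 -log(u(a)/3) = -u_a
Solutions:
 Integral(1/(-log(_y) + log(3)), (_y, u(a))) = C1 - a


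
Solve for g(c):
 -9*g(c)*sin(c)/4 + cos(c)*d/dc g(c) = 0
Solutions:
 g(c) = C1/cos(c)^(9/4)


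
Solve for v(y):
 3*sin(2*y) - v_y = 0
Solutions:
 v(y) = C1 - 3*cos(2*y)/2


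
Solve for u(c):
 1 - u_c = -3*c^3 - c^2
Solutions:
 u(c) = C1 + 3*c^4/4 + c^3/3 + c


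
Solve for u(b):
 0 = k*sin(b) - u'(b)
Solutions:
 u(b) = C1 - k*cos(b)


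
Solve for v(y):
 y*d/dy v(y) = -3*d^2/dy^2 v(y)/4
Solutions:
 v(y) = C1 + C2*erf(sqrt(6)*y/3)


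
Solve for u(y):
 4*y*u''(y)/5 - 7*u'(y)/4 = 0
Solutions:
 u(y) = C1 + C2*y^(51/16)


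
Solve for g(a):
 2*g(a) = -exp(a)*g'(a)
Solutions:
 g(a) = C1*exp(2*exp(-a))


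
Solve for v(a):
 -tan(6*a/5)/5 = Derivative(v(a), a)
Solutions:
 v(a) = C1 + log(cos(6*a/5))/6


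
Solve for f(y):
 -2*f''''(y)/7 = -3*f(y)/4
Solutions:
 f(y) = C1*exp(-42^(1/4)*y/2) + C2*exp(42^(1/4)*y/2) + C3*sin(42^(1/4)*y/2) + C4*cos(42^(1/4)*y/2)


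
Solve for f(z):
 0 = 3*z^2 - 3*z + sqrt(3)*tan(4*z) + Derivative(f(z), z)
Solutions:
 f(z) = C1 - z^3 + 3*z^2/2 + sqrt(3)*log(cos(4*z))/4


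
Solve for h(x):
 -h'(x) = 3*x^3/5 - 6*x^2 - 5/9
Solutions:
 h(x) = C1 - 3*x^4/20 + 2*x^3 + 5*x/9


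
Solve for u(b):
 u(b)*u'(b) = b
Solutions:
 u(b) = -sqrt(C1 + b^2)
 u(b) = sqrt(C1 + b^2)


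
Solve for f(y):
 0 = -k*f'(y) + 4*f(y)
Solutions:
 f(y) = C1*exp(4*y/k)


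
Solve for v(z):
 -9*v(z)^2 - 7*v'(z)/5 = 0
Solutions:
 v(z) = 7/(C1 + 45*z)


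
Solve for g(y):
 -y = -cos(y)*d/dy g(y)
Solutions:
 g(y) = C1 + Integral(y/cos(y), y)


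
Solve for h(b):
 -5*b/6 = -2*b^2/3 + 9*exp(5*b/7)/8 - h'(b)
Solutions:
 h(b) = C1 - 2*b^3/9 + 5*b^2/12 + 63*exp(5*b/7)/40


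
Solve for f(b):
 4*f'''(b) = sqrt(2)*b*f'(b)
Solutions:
 f(b) = C1 + Integral(C2*airyai(sqrt(2)*b/2) + C3*airybi(sqrt(2)*b/2), b)


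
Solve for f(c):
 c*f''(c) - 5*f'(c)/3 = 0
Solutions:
 f(c) = C1 + C2*c^(8/3)


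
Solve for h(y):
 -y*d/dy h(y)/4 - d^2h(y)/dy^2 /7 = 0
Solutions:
 h(y) = C1 + C2*erf(sqrt(14)*y/4)


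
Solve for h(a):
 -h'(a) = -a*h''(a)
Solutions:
 h(a) = C1 + C2*a^2


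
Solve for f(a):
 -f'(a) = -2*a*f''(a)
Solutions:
 f(a) = C1 + C2*a^(3/2)


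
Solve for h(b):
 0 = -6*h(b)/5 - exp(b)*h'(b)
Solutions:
 h(b) = C1*exp(6*exp(-b)/5)


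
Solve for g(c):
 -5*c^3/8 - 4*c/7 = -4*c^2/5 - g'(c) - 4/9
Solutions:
 g(c) = C1 + 5*c^4/32 - 4*c^3/15 + 2*c^2/7 - 4*c/9


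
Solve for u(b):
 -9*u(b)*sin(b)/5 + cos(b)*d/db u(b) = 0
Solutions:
 u(b) = C1/cos(b)^(9/5)


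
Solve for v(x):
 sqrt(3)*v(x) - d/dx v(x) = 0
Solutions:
 v(x) = C1*exp(sqrt(3)*x)


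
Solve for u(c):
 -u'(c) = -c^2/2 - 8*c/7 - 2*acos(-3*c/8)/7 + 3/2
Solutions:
 u(c) = C1 + c^3/6 + 4*c^2/7 + 2*c*acos(-3*c/8)/7 - 3*c/2 + 2*sqrt(64 - 9*c^2)/21


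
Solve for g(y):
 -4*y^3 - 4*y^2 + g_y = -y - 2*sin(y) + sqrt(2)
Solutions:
 g(y) = C1 + y^4 + 4*y^3/3 - y^2/2 + sqrt(2)*y + 2*cos(y)


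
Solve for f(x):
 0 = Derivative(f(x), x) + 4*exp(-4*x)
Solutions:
 f(x) = C1 + exp(-4*x)


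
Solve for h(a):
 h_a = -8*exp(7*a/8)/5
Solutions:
 h(a) = C1 - 64*exp(7*a/8)/35


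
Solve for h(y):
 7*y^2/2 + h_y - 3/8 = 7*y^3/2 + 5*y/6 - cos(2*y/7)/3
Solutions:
 h(y) = C1 + 7*y^4/8 - 7*y^3/6 + 5*y^2/12 + 3*y/8 - 7*sin(2*y/7)/6


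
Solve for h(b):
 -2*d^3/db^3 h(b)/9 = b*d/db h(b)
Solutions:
 h(b) = C1 + Integral(C2*airyai(-6^(2/3)*b/2) + C3*airybi(-6^(2/3)*b/2), b)


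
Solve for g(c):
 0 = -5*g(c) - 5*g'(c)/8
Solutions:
 g(c) = C1*exp(-8*c)


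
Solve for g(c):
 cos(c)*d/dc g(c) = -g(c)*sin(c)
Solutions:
 g(c) = C1*cos(c)


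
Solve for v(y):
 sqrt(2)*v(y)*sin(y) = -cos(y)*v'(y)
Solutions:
 v(y) = C1*cos(y)^(sqrt(2))


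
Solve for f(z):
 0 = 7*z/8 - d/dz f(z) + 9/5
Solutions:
 f(z) = C1 + 7*z^2/16 + 9*z/5


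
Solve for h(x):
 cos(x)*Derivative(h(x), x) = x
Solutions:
 h(x) = C1 + Integral(x/cos(x), x)


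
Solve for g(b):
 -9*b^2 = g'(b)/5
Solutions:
 g(b) = C1 - 15*b^3


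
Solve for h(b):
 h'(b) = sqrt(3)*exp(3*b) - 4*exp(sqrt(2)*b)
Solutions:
 h(b) = C1 + sqrt(3)*exp(3*b)/3 - 2*sqrt(2)*exp(sqrt(2)*b)


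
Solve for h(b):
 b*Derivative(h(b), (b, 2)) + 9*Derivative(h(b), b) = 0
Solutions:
 h(b) = C1 + C2/b^8


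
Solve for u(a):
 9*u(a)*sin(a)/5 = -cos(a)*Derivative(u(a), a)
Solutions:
 u(a) = C1*cos(a)^(9/5)


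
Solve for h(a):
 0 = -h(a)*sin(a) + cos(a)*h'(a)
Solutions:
 h(a) = C1/cos(a)


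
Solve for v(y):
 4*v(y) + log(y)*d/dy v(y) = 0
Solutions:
 v(y) = C1*exp(-4*li(y))


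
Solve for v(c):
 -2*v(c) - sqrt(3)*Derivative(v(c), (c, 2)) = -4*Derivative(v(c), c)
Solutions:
 v(c) = C1*exp(c*(-sqrt(6)*sqrt(2 - sqrt(3)) + 2*sqrt(3))/3) + C2*exp(c*(sqrt(6)*sqrt(2 - sqrt(3)) + 2*sqrt(3))/3)


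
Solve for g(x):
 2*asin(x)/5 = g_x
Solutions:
 g(x) = C1 + 2*x*asin(x)/5 + 2*sqrt(1 - x^2)/5


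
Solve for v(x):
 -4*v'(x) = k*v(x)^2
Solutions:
 v(x) = 4/(C1 + k*x)


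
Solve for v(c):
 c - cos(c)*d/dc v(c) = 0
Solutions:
 v(c) = C1 + Integral(c/cos(c), c)


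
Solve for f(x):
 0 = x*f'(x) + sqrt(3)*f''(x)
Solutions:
 f(x) = C1 + C2*erf(sqrt(2)*3^(3/4)*x/6)


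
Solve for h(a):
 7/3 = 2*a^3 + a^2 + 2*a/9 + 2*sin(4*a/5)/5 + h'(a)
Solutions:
 h(a) = C1 - a^4/2 - a^3/3 - a^2/9 + 7*a/3 + cos(4*a/5)/2


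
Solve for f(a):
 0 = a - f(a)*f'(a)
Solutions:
 f(a) = -sqrt(C1 + a^2)
 f(a) = sqrt(C1 + a^2)


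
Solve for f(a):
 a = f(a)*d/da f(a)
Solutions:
 f(a) = -sqrt(C1 + a^2)
 f(a) = sqrt(C1 + a^2)


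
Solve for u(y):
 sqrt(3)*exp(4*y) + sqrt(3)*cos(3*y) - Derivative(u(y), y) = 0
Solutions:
 u(y) = C1 + sqrt(3)*exp(4*y)/4 + sqrt(3)*sin(3*y)/3


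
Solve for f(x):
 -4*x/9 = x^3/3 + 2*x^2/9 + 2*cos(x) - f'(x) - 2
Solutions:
 f(x) = C1 + x^4/12 + 2*x^3/27 + 2*x^2/9 - 2*x + 2*sin(x)


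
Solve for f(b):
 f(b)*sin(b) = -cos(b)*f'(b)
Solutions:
 f(b) = C1*cos(b)


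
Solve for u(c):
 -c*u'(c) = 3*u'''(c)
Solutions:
 u(c) = C1 + Integral(C2*airyai(-3^(2/3)*c/3) + C3*airybi(-3^(2/3)*c/3), c)


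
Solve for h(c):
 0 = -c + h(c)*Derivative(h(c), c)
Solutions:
 h(c) = -sqrt(C1 + c^2)
 h(c) = sqrt(C1 + c^2)


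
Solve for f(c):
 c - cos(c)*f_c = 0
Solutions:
 f(c) = C1 + Integral(c/cos(c), c)


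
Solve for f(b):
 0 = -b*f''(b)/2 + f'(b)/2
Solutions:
 f(b) = C1 + C2*b^2


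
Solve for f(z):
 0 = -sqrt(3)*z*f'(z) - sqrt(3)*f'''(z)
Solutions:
 f(z) = C1 + Integral(C2*airyai(-z) + C3*airybi(-z), z)


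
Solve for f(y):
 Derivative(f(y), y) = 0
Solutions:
 f(y) = C1


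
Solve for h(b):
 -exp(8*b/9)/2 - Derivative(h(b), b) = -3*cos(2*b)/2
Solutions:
 h(b) = C1 - 9*exp(8*b/9)/16 + 3*sin(2*b)/4


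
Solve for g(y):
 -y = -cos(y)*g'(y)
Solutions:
 g(y) = C1 + Integral(y/cos(y), y)


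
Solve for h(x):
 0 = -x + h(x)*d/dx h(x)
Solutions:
 h(x) = -sqrt(C1 + x^2)
 h(x) = sqrt(C1 + x^2)


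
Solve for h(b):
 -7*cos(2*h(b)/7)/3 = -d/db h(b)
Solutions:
 -7*b/3 - 7*log(sin(2*h(b)/7) - 1)/4 + 7*log(sin(2*h(b)/7) + 1)/4 = C1


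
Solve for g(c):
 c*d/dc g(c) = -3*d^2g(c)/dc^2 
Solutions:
 g(c) = C1 + C2*erf(sqrt(6)*c/6)


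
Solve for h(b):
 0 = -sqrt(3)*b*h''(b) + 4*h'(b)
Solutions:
 h(b) = C1 + C2*b^(1 + 4*sqrt(3)/3)


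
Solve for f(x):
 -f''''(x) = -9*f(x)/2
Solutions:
 f(x) = C1*exp(-2^(3/4)*sqrt(3)*x/2) + C2*exp(2^(3/4)*sqrt(3)*x/2) + C3*sin(2^(3/4)*sqrt(3)*x/2) + C4*cos(2^(3/4)*sqrt(3)*x/2)


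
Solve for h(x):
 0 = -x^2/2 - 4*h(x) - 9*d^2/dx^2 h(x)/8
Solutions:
 h(x) = C1*sin(4*sqrt(2)*x/3) + C2*cos(4*sqrt(2)*x/3) - x^2/8 + 9/128


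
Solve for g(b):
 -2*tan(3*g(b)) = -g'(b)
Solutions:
 g(b) = -asin(C1*exp(6*b))/3 + pi/3
 g(b) = asin(C1*exp(6*b))/3


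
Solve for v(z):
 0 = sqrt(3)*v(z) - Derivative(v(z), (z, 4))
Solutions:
 v(z) = C1*exp(-3^(1/8)*z) + C2*exp(3^(1/8)*z) + C3*sin(3^(1/8)*z) + C4*cos(3^(1/8)*z)


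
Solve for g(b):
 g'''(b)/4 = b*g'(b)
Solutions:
 g(b) = C1 + Integral(C2*airyai(2^(2/3)*b) + C3*airybi(2^(2/3)*b), b)


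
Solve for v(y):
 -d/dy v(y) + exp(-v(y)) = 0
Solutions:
 v(y) = log(C1 + y)


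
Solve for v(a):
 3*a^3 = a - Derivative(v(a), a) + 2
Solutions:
 v(a) = C1 - 3*a^4/4 + a^2/2 + 2*a


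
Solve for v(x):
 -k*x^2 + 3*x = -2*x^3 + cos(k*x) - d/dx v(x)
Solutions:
 v(x) = C1 + k*x^3/3 - x^4/2 - 3*x^2/2 + sin(k*x)/k


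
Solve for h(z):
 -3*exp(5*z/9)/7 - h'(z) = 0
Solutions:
 h(z) = C1 - 27*exp(5*z/9)/35


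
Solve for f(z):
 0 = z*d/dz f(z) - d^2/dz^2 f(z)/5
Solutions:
 f(z) = C1 + C2*erfi(sqrt(10)*z/2)


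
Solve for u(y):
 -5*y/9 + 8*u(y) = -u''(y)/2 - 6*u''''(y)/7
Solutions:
 u(y) = 5*y/72 + (C1*sin(sqrt(2)*3^(3/4)*7^(1/4)*y*cos(atan(sqrt(5327)/7)/2)/3) + C2*cos(sqrt(2)*3^(3/4)*7^(1/4)*y*cos(atan(sqrt(5327)/7)/2)/3))*exp(-sqrt(2)*3^(3/4)*7^(1/4)*y*sin(atan(sqrt(5327)/7)/2)/3) + (C3*sin(sqrt(2)*3^(3/4)*7^(1/4)*y*cos(atan(sqrt(5327)/7)/2)/3) + C4*cos(sqrt(2)*3^(3/4)*7^(1/4)*y*cos(atan(sqrt(5327)/7)/2)/3))*exp(sqrt(2)*3^(3/4)*7^(1/4)*y*sin(atan(sqrt(5327)/7)/2)/3)


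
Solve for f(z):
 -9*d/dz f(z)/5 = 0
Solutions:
 f(z) = C1


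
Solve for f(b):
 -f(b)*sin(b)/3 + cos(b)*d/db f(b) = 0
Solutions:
 f(b) = C1/cos(b)^(1/3)


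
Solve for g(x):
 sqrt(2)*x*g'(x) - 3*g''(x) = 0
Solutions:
 g(x) = C1 + C2*erfi(2^(3/4)*sqrt(3)*x/6)


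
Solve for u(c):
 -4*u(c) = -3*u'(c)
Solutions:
 u(c) = C1*exp(4*c/3)


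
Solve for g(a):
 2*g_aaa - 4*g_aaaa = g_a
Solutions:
 g(a) = C1 + C4*exp(-a/2) + (C2*sin(a/2) + C3*cos(a/2))*exp(a/2)


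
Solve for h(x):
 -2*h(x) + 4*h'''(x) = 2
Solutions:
 h(x) = C3*exp(2^(2/3)*x/2) + (C1*sin(2^(2/3)*sqrt(3)*x/4) + C2*cos(2^(2/3)*sqrt(3)*x/4))*exp(-2^(2/3)*x/4) - 1


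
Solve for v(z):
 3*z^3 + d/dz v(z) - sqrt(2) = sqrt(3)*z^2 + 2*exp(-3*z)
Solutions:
 v(z) = C1 - 3*z^4/4 + sqrt(3)*z^3/3 + sqrt(2)*z - 2*exp(-3*z)/3


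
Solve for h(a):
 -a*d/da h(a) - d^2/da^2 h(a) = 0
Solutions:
 h(a) = C1 + C2*erf(sqrt(2)*a/2)


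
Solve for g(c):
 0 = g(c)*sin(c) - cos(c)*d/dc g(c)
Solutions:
 g(c) = C1/cos(c)


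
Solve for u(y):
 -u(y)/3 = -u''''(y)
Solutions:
 u(y) = C1*exp(-3^(3/4)*y/3) + C2*exp(3^(3/4)*y/3) + C3*sin(3^(3/4)*y/3) + C4*cos(3^(3/4)*y/3)


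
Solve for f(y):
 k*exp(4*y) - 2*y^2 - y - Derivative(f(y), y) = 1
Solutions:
 f(y) = C1 + k*exp(4*y)/4 - 2*y^3/3 - y^2/2 - y


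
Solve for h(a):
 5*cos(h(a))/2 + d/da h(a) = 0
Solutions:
 h(a) = pi - asin((C1 + exp(5*a))/(C1 - exp(5*a)))
 h(a) = asin((C1 + exp(5*a))/(C1 - exp(5*a)))


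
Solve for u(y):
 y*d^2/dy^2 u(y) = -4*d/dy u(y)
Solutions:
 u(y) = C1 + C2/y^3


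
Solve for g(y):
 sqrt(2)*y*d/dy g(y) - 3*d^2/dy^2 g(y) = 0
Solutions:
 g(y) = C1 + C2*erfi(2^(3/4)*sqrt(3)*y/6)


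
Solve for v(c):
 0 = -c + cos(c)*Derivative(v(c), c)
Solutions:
 v(c) = C1 + Integral(c/cos(c), c)


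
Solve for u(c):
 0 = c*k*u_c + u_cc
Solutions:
 u(c) = Piecewise((-sqrt(2)*sqrt(pi)*C1*erf(sqrt(2)*c*sqrt(k)/2)/(2*sqrt(k)) - C2, (k > 0) | (k < 0)), (-C1*c - C2, True))


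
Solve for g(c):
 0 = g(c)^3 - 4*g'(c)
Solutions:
 g(c) = -sqrt(2)*sqrt(-1/(C1 + c))
 g(c) = sqrt(2)*sqrt(-1/(C1 + c))


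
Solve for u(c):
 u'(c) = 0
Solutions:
 u(c) = C1


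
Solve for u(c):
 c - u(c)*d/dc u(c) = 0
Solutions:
 u(c) = -sqrt(C1 + c^2)
 u(c) = sqrt(C1 + c^2)


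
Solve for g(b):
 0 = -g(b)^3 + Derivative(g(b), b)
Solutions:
 g(b) = -sqrt(2)*sqrt(-1/(C1 + b))/2
 g(b) = sqrt(2)*sqrt(-1/(C1 + b))/2


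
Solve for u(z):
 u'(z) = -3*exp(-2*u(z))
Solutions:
 u(z) = log(-sqrt(C1 - 6*z))
 u(z) = log(C1 - 6*z)/2


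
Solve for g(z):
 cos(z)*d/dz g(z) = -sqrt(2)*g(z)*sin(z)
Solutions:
 g(z) = C1*cos(z)^(sqrt(2))


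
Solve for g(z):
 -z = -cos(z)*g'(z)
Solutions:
 g(z) = C1 + Integral(z/cos(z), z)


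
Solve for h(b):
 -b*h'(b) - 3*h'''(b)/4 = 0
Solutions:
 h(b) = C1 + Integral(C2*airyai(-6^(2/3)*b/3) + C3*airybi(-6^(2/3)*b/3), b)


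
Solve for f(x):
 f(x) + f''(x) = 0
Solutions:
 f(x) = C1*sin(x) + C2*cos(x)


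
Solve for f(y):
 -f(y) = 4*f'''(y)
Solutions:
 f(y) = C3*exp(-2^(1/3)*y/2) + (C1*sin(2^(1/3)*sqrt(3)*y/4) + C2*cos(2^(1/3)*sqrt(3)*y/4))*exp(2^(1/3)*y/4)


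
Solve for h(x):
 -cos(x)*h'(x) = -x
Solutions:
 h(x) = C1 + Integral(x/cos(x), x)


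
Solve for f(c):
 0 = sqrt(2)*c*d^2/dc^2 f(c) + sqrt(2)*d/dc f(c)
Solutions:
 f(c) = C1 + C2*log(c)


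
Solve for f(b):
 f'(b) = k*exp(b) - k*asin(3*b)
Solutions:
 f(b) = C1 - k*(b*asin(3*b) + sqrt(1 - 9*b^2)/3 - exp(b))


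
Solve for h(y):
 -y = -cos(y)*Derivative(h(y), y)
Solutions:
 h(y) = C1 + Integral(y/cos(y), y)


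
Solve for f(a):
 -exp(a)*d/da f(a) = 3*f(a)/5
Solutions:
 f(a) = C1*exp(3*exp(-a)/5)


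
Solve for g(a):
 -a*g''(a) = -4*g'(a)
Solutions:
 g(a) = C1 + C2*a^5


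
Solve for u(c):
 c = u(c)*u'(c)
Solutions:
 u(c) = -sqrt(C1 + c^2)
 u(c) = sqrt(C1 + c^2)


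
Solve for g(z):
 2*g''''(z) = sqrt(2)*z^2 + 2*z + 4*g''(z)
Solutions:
 g(z) = C1 + C2*z + C3*exp(-sqrt(2)*z) + C4*exp(sqrt(2)*z) - sqrt(2)*z^4/48 - z^3/12 - sqrt(2)*z^2/8


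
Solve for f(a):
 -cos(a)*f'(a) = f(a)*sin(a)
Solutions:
 f(a) = C1*cos(a)


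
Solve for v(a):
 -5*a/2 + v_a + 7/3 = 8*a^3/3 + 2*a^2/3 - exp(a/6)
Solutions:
 v(a) = C1 + 2*a^4/3 + 2*a^3/9 + 5*a^2/4 - 7*a/3 - 6*exp(a/6)


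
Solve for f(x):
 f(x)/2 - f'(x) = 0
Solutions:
 f(x) = C1*exp(x/2)


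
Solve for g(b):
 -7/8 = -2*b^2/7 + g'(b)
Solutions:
 g(b) = C1 + 2*b^3/21 - 7*b/8


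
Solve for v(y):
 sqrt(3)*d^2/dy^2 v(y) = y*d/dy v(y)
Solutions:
 v(y) = C1 + C2*erfi(sqrt(2)*3^(3/4)*y/6)


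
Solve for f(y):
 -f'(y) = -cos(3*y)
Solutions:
 f(y) = C1 + sin(3*y)/3


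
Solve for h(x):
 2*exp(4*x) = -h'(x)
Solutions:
 h(x) = C1 - exp(4*x)/2


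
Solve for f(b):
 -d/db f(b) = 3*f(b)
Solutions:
 f(b) = C1*exp(-3*b)


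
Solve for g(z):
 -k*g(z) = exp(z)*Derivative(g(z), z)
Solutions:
 g(z) = C1*exp(k*exp(-z))


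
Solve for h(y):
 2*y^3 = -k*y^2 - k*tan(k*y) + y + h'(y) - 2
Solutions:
 h(y) = C1 + k*y^3/3 + k*Piecewise((-log(cos(k*y))/k, Ne(k, 0)), (0, True)) + y^4/2 - y^2/2 + 2*y


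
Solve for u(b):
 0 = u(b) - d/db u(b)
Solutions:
 u(b) = C1*exp(b)


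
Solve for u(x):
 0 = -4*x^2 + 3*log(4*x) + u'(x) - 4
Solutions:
 u(x) = C1 + 4*x^3/3 - 3*x*log(x) - x*log(64) + 7*x


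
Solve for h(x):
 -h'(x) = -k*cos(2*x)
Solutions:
 h(x) = C1 + k*sin(2*x)/2


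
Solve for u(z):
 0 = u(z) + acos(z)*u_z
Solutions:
 u(z) = C1*exp(-Integral(1/acos(z), z))


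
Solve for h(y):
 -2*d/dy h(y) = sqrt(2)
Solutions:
 h(y) = C1 - sqrt(2)*y/2


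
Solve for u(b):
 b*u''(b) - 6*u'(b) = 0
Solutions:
 u(b) = C1 + C2*b^7


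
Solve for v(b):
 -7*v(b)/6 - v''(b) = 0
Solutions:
 v(b) = C1*sin(sqrt(42)*b/6) + C2*cos(sqrt(42)*b/6)


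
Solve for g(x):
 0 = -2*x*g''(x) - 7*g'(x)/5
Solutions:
 g(x) = C1 + C2*x^(3/10)


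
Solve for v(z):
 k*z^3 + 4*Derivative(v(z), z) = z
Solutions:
 v(z) = C1 - k*z^4/16 + z^2/8


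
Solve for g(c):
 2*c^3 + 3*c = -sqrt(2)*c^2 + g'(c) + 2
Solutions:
 g(c) = C1 + c^4/2 + sqrt(2)*c^3/3 + 3*c^2/2 - 2*c


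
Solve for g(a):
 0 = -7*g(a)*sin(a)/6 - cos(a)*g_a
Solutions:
 g(a) = C1*cos(a)^(7/6)


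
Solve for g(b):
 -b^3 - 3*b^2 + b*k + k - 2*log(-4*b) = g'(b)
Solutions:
 g(b) = C1 - b^4/4 - b^3 + b^2*k/2 + b*(k - 4*log(2) + 2) - 2*b*log(-b)


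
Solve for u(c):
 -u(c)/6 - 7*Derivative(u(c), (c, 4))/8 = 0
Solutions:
 u(c) = (C1*sin(21^(3/4)*c/21) + C2*cos(21^(3/4)*c/21))*exp(-21^(3/4)*c/21) + (C3*sin(21^(3/4)*c/21) + C4*cos(21^(3/4)*c/21))*exp(21^(3/4)*c/21)


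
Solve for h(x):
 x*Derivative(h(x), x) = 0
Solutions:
 h(x) = C1


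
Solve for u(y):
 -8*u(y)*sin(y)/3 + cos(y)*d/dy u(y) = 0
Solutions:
 u(y) = C1/cos(y)^(8/3)


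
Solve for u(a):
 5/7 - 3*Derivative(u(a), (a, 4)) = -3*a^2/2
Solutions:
 u(a) = C1 + C2*a + C3*a^2 + C4*a^3 + a^6/720 + 5*a^4/504


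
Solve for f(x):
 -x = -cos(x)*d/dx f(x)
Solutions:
 f(x) = C1 + Integral(x/cos(x), x)


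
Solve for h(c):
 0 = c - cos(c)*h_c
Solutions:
 h(c) = C1 + Integral(c/cos(c), c)


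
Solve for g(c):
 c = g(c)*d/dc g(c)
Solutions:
 g(c) = -sqrt(C1 + c^2)
 g(c) = sqrt(C1 + c^2)


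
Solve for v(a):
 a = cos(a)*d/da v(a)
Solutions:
 v(a) = C1 + Integral(a/cos(a), a)


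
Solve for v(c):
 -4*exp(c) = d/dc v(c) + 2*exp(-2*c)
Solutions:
 v(c) = C1 - 4*exp(c) + exp(-2*c)


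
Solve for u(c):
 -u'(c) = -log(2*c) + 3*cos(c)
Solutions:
 u(c) = C1 + c*log(c) - c + c*log(2) - 3*sin(c)


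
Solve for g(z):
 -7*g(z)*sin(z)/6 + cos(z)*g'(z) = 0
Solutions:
 g(z) = C1/cos(z)^(7/6)


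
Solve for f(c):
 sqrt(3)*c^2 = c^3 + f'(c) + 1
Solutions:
 f(c) = C1 - c^4/4 + sqrt(3)*c^3/3 - c


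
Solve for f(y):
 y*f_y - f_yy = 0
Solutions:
 f(y) = C1 + C2*erfi(sqrt(2)*y/2)


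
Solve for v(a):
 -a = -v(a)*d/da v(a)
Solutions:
 v(a) = -sqrt(C1 + a^2)
 v(a) = sqrt(C1 + a^2)


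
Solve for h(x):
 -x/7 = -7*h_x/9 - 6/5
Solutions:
 h(x) = C1 + 9*x^2/98 - 54*x/35


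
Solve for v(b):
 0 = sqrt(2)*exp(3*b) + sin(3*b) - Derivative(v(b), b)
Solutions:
 v(b) = C1 + sqrt(2)*exp(3*b)/3 - cos(3*b)/3


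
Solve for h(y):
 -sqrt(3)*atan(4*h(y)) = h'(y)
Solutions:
 Integral(1/atan(4*_y), (_y, h(y))) = C1 - sqrt(3)*y


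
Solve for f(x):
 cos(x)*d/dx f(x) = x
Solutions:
 f(x) = C1 + Integral(x/cos(x), x)


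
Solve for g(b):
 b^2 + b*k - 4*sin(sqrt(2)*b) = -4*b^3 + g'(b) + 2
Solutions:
 g(b) = C1 + b^4 + b^3/3 + b^2*k/2 - 2*b + 2*sqrt(2)*cos(sqrt(2)*b)


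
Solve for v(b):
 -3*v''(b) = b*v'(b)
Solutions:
 v(b) = C1 + C2*erf(sqrt(6)*b/6)


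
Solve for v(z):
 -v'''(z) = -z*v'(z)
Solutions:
 v(z) = C1 + Integral(C2*airyai(z) + C3*airybi(z), z)


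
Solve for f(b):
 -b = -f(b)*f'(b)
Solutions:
 f(b) = -sqrt(C1 + b^2)
 f(b) = sqrt(C1 + b^2)


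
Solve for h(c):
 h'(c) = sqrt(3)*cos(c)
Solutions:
 h(c) = C1 + sqrt(3)*sin(c)


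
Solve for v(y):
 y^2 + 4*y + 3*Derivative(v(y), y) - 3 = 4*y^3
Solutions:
 v(y) = C1 + y^4/3 - y^3/9 - 2*y^2/3 + y


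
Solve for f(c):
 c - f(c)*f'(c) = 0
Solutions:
 f(c) = -sqrt(C1 + c^2)
 f(c) = sqrt(C1 + c^2)


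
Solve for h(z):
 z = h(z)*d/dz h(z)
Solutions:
 h(z) = -sqrt(C1 + z^2)
 h(z) = sqrt(C1 + z^2)


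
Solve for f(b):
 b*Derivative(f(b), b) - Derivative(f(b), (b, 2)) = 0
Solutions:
 f(b) = C1 + C2*erfi(sqrt(2)*b/2)


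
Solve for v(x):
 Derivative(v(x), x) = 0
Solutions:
 v(x) = C1


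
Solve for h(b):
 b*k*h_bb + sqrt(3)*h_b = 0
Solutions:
 h(b) = C1 + b^(((re(k) - sqrt(3))*re(k) + im(k)^2)/(re(k)^2 + im(k)^2))*(C2*sin(sqrt(3)*log(b)*Abs(im(k))/(re(k)^2 + im(k)^2)) + C3*cos(sqrt(3)*log(b)*im(k)/(re(k)^2 + im(k)^2)))


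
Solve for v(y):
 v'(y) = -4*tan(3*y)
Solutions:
 v(y) = C1 + 4*log(cos(3*y))/3


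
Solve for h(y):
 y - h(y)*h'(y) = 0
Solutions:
 h(y) = -sqrt(C1 + y^2)
 h(y) = sqrt(C1 + y^2)


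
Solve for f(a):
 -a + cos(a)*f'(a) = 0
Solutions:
 f(a) = C1 + Integral(a/cos(a), a)


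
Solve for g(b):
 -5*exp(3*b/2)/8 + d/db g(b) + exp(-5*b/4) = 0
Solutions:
 g(b) = C1 + 5*exp(3*b/2)/12 + 4*exp(-5*b/4)/5


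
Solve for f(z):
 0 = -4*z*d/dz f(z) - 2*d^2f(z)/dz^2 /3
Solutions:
 f(z) = C1 + C2*erf(sqrt(3)*z)


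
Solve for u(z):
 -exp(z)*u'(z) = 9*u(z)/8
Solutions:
 u(z) = C1*exp(9*exp(-z)/8)


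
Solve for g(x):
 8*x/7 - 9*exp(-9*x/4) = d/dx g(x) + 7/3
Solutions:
 g(x) = C1 + 4*x^2/7 - 7*x/3 + 4*exp(-9*x/4)


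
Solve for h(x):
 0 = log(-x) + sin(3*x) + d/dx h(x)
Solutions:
 h(x) = C1 - x*log(-x) + x + cos(3*x)/3


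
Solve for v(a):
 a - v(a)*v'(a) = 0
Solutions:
 v(a) = -sqrt(C1 + a^2)
 v(a) = sqrt(C1 + a^2)


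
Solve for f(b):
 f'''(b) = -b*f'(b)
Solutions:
 f(b) = C1 + Integral(C2*airyai(-b) + C3*airybi(-b), b)


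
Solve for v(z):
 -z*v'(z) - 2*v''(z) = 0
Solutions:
 v(z) = C1 + C2*erf(z/2)


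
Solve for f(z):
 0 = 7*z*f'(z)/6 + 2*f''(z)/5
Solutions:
 f(z) = C1 + C2*erf(sqrt(210)*z/12)


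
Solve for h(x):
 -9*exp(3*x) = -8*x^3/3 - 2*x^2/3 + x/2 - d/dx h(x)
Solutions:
 h(x) = C1 - 2*x^4/3 - 2*x^3/9 + x^2/4 + 3*exp(3*x)


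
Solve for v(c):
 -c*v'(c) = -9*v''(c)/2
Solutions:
 v(c) = C1 + C2*erfi(c/3)


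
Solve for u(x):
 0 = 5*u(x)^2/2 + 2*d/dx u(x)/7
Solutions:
 u(x) = 4/(C1 + 35*x)


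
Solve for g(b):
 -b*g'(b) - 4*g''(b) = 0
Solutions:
 g(b) = C1 + C2*erf(sqrt(2)*b/4)


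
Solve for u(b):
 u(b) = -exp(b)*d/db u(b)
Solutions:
 u(b) = C1*exp(exp(-b))


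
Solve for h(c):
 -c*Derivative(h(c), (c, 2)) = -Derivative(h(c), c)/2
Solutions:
 h(c) = C1 + C2*c^(3/2)


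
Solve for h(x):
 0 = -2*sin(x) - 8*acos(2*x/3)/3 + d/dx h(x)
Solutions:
 h(x) = C1 + 8*x*acos(2*x/3)/3 - 4*sqrt(9 - 4*x^2)/3 - 2*cos(x)


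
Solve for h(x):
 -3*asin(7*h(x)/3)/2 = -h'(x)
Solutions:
 Integral(1/asin(7*_y/3), (_y, h(x))) = C1 + 3*x/2


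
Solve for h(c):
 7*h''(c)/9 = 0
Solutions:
 h(c) = C1 + C2*c


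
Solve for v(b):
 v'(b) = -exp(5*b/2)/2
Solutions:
 v(b) = C1 - exp(5*b/2)/5


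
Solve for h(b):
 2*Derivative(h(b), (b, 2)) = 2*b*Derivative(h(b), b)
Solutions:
 h(b) = C1 + C2*erfi(sqrt(2)*b/2)


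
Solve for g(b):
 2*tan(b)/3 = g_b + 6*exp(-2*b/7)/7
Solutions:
 g(b) = C1 + log(tan(b)^2 + 1)/3 + 3*exp(-2*b/7)


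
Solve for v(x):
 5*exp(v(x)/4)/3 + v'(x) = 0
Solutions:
 v(x) = 4*log(1/(C1 + 5*x)) + 4*log(12)


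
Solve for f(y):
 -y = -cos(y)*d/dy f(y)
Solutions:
 f(y) = C1 + Integral(y/cos(y), y)


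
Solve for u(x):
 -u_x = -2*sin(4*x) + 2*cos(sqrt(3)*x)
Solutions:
 u(x) = C1 - 2*sqrt(3)*sin(sqrt(3)*x)/3 - cos(4*x)/2


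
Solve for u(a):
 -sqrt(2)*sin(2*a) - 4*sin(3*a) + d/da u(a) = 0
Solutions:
 u(a) = C1 - sqrt(2)*cos(2*a)/2 - 4*cos(3*a)/3


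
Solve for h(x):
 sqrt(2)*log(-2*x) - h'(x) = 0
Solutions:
 h(x) = C1 + sqrt(2)*x*log(-x) + sqrt(2)*x*(-1 + log(2))


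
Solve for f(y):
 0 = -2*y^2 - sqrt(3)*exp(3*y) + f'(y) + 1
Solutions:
 f(y) = C1 + 2*y^3/3 - y + sqrt(3)*exp(3*y)/3


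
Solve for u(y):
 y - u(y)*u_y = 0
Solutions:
 u(y) = -sqrt(C1 + y^2)
 u(y) = sqrt(C1 + y^2)


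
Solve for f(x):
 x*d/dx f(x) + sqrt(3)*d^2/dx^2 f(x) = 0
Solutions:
 f(x) = C1 + C2*erf(sqrt(2)*3^(3/4)*x/6)


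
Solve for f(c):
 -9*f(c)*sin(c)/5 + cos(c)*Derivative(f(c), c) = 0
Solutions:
 f(c) = C1/cos(c)^(9/5)


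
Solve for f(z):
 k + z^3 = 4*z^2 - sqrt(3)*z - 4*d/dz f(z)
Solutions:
 f(z) = C1 - k*z/4 - z^4/16 + z^3/3 - sqrt(3)*z^2/8


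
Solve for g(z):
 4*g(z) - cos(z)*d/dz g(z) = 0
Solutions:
 g(z) = C1*(sin(z)^2 + 2*sin(z) + 1)/(sin(z)^2 - 2*sin(z) + 1)


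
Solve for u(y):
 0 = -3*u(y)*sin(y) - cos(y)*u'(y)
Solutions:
 u(y) = C1*cos(y)^3


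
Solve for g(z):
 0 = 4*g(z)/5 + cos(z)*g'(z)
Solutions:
 g(z) = C1*(sin(z) - 1)^(2/5)/(sin(z) + 1)^(2/5)


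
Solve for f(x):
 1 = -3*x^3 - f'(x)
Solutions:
 f(x) = C1 - 3*x^4/4 - x


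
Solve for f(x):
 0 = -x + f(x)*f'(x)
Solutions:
 f(x) = -sqrt(C1 + x^2)
 f(x) = sqrt(C1 + x^2)


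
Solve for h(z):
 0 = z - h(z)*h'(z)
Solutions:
 h(z) = -sqrt(C1 + z^2)
 h(z) = sqrt(C1 + z^2)


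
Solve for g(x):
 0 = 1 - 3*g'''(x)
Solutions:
 g(x) = C1 + C2*x + C3*x^2 + x^3/18


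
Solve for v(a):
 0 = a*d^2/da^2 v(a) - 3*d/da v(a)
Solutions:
 v(a) = C1 + C2*a^4


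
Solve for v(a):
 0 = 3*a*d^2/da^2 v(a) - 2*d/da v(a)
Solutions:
 v(a) = C1 + C2*a^(5/3)


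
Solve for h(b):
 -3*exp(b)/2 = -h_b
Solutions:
 h(b) = C1 + 3*exp(b)/2


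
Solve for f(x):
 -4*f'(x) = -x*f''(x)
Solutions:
 f(x) = C1 + C2*x^5


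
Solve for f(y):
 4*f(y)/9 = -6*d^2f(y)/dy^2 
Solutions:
 f(y) = C1*sin(sqrt(6)*y/9) + C2*cos(sqrt(6)*y/9)


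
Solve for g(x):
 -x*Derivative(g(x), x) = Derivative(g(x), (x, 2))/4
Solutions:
 g(x) = C1 + C2*erf(sqrt(2)*x)


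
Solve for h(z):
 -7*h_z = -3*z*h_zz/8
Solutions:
 h(z) = C1 + C2*z^(59/3)


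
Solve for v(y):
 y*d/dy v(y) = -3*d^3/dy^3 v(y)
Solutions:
 v(y) = C1 + Integral(C2*airyai(-3^(2/3)*y/3) + C3*airybi(-3^(2/3)*y/3), y)


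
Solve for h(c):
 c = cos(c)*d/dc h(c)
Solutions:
 h(c) = C1 + Integral(c/cos(c), c)


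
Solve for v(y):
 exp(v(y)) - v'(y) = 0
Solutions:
 v(y) = log(-1/(C1 + y))


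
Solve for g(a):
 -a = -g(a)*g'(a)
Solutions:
 g(a) = -sqrt(C1 + a^2)
 g(a) = sqrt(C1 + a^2)


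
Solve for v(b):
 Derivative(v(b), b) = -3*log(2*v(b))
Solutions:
 Integral(1/(log(_y) + log(2)), (_y, v(b)))/3 = C1 - b


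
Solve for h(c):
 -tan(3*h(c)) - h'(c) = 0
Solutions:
 h(c) = -asin(C1*exp(-3*c))/3 + pi/3
 h(c) = asin(C1*exp(-3*c))/3


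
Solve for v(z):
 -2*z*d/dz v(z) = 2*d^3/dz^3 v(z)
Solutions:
 v(z) = C1 + Integral(C2*airyai(-z) + C3*airybi(-z), z)


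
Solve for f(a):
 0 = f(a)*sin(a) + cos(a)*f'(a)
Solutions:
 f(a) = C1*cos(a)


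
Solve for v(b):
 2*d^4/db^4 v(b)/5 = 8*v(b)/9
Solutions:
 v(b) = C1*exp(-5^(1/4)*sqrt(6)*b/3) + C2*exp(5^(1/4)*sqrt(6)*b/3) + C3*sin(5^(1/4)*sqrt(6)*b/3) + C4*cos(5^(1/4)*sqrt(6)*b/3)


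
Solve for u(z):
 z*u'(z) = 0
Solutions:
 u(z) = C1


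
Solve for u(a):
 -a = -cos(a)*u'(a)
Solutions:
 u(a) = C1 + Integral(a/cos(a), a)


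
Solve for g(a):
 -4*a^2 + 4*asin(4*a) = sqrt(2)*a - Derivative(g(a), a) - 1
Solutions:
 g(a) = C1 + 4*a^3/3 + sqrt(2)*a^2/2 - 4*a*asin(4*a) - a - sqrt(1 - 16*a^2)


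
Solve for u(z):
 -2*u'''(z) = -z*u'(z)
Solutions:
 u(z) = C1 + Integral(C2*airyai(2^(2/3)*z/2) + C3*airybi(2^(2/3)*z/2), z)


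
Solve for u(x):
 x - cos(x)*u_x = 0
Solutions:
 u(x) = C1 + Integral(x/cos(x), x)


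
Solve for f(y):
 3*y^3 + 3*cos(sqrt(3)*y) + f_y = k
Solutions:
 f(y) = C1 + k*y - 3*y^4/4 - sqrt(3)*sin(sqrt(3)*y)


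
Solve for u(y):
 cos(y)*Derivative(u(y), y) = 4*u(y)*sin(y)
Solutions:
 u(y) = C1/cos(y)^4


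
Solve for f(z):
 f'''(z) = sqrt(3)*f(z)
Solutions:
 f(z) = C3*exp(3^(1/6)*z) + (C1*sin(3^(2/3)*z/2) + C2*cos(3^(2/3)*z/2))*exp(-3^(1/6)*z/2)


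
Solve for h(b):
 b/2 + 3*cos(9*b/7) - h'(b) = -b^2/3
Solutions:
 h(b) = C1 + b^3/9 + b^2/4 + 7*sin(9*b/7)/3


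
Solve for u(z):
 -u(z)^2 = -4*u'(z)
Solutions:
 u(z) = -4/(C1 + z)


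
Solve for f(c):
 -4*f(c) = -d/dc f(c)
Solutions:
 f(c) = C1*exp(4*c)


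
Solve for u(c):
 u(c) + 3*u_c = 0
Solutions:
 u(c) = C1*exp(-c/3)


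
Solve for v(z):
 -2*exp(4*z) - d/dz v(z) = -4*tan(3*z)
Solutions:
 v(z) = C1 - exp(4*z)/2 - 4*log(cos(3*z))/3


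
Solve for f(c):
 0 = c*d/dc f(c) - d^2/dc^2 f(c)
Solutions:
 f(c) = C1 + C2*erfi(sqrt(2)*c/2)


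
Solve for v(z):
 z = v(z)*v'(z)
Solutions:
 v(z) = -sqrt(C1 + z^2)
 v(z) = sqrt(C1 + z^2)


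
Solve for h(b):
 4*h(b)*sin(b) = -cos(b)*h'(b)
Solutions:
 h(b) = C1*cos(b)^4


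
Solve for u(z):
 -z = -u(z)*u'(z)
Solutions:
 u(z) = -sqrt(C1 + z^2)
 u(z) = sqrt(C1 + z^2)


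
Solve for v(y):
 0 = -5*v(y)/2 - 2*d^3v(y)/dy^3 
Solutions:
 v(y) = C3*exp(-10^(1/3)*y/2) + (C1*sin(10^(1/3)*sqrt(3)*y/4) + C2*cos(10^(1/3)*sqrt(3)*y/4))*exp(10^(1/3)*y/4)


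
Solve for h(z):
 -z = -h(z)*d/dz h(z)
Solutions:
 h(z) = -sqrt(C1 + z^2)
 h(z) = sqrt(C1 + z^2)


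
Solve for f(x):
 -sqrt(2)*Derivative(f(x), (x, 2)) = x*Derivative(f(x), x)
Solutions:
 f(x) = C1 + C2*erf(2^(1/4)*x/2)


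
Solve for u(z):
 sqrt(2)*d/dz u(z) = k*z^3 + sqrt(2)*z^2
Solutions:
 u(z) = C1 + sqrt(2)*k*z^4/8 + z^3/3


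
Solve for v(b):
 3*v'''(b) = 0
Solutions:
 v(b) = C1 + C2*b + C3*b^2


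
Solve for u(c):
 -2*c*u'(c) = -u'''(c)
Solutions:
 u(c) = C1 + Integral(C2*airyai(2^(1/3)*c) + C3*airybi(2^(1/3)*c), c)


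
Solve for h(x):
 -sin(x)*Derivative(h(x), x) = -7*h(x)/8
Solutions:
 h(x) = C1*(cos(x) - 1)^(7/16)/(cos(x) + 1)^(7/16)


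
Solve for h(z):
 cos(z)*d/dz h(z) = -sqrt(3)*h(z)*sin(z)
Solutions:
 h(z) = C1*cos(z)^(sqrt(3))


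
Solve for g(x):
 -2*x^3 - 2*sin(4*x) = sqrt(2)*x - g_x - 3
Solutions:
 g(x) = C1 + x^4/2 + sqrt(2)*x^2/2 - 3*x - cos(4*x)/2


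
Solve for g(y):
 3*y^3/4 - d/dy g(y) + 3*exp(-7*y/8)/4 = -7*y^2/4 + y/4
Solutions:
 g(y) = C1 + 3*y^4/16 + 7*y^3/12 - y^2/8 - 6*exp(-7*y/8)/7


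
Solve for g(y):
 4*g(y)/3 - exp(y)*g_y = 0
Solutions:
 g(y) = C1*exp(-4*exp(-y)/3)


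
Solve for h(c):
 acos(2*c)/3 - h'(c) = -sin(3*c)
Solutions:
 h(c) = C1 + c*acos(2*c)/3 - sqrt(1 - 4*c^2)/6 - cos(3*c)/3


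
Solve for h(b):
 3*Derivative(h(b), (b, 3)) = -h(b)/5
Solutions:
 h(b) = C3*exp(-15^(2/3)*b/15) + (C1*sin(3^(1/6)*5^(2/3)*b/10) + C2*cos(3^(1/6)*5^(2/3)*b/10))*exp(15^(2/3)*b/30)


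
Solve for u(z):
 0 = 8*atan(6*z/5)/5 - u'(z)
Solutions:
 u(z) = C1 + 8*z*atan(6*z/5)/5 - 2*log(36*z^2 + 25)/3


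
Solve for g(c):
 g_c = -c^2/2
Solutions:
 g(c) = C1 - c^3/6


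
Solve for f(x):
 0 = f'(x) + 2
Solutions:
 f(x) = C1 - 2*x


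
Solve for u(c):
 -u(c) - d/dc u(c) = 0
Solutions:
 u(c) = C1*exp(-c)


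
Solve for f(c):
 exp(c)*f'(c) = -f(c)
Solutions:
 f(c) = C1*exp(exp(-c))


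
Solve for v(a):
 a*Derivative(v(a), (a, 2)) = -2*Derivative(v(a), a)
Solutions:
 v(a) = C1 + C2/a


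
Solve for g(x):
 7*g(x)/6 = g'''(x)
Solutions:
 g(x) = C3*exp(6^(2/3)*7^(1/3)*x/6) + (C1*sin(2^(2/3)*3^(1/6)*7^(1/3)*x/4) + C2*cos(2^(2/3)*3^(1/6)*7^(1/3)*x/4))*exp(-6^(2/3)*7^(1/3)*x/12)


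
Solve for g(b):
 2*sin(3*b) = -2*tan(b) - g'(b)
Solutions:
 g(b) = C1 + 2*log(cos(b)) + 2*cos(3*b)/3


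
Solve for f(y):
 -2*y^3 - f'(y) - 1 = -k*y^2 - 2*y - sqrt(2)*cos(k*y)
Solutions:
 f(y) = C1 + k*y^3/3 - y^4/2 + y^2 - y + sqrt(2)*sin(k*y)/k


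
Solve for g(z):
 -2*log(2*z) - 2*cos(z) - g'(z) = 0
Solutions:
 g(z) = C1 - 2*z*log(z) - 2*z*log(2) + 2*z - 2*sin(z)


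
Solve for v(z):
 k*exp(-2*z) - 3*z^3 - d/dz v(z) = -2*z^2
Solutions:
 v(z) = C1 - k*exp(-2*z)/2 - 3*z^4/4 + 2*z^3/3


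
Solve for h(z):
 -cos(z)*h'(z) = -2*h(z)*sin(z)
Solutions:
 h(z) = C1/cos(z)^2


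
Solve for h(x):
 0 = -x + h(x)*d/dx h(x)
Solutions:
 h(x) = -sqrt(C1 + x^2)
 h(x) = sqrt(C1 + x^2)


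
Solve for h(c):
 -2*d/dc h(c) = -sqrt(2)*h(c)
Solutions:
 h(c) = C1*exp(sqrt(2)*c/2)


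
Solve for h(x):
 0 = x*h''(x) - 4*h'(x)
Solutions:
 h(x) = C1 + C2*x^5


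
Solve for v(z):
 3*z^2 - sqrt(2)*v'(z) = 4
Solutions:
 v(z) = C1 + sqrt(2)*z^3/2 - 2*sqrt(2)*z


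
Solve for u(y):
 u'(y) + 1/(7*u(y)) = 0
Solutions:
 u(y) = -sqrt(C1 - 14*y)/7
 u(y) = sqrt(C1 - 14*y)/7


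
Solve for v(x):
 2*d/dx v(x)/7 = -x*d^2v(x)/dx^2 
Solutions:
 v(x) = C1 + C2*x^(5/7)


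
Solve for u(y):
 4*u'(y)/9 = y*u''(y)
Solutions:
 u(y) = C1 + C2*y^(13/9)


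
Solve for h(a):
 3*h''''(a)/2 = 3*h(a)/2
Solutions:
 h(a) = C1*exp(-a) + C2*exp(a) + C3*sin(a) + C4*cos(a)


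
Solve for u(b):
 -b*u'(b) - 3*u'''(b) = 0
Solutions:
 u(b) = C1 + Integral(C2*airyai(-3^(2/3)*b/3) + C3*airybi(-3^(2/3)*b/3), b)


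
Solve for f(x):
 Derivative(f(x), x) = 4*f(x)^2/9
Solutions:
 f(x) = -9/(C1 + 4*x)


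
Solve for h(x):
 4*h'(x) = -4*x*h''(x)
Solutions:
 h(x) = C1 + C2*log(x)


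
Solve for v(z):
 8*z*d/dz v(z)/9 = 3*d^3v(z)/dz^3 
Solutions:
 v(z) = C1 + Integral(C2*airyai(2*z/3) + C3*airybi(2*z/3), z)


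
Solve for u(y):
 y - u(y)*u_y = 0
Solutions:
 u(y) = -sqrt(C1 + y^2)
 u(y) = sqrt(C1 + y^2)


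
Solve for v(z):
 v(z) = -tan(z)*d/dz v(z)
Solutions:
 v(z) = C1/sin(z)


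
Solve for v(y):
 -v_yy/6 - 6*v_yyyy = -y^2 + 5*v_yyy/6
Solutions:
 v(y) = C1 + C2*y + y^4/2 - 10*y^3 - 66*y^2 + (C3*sin(sqrt(119)*y/72) + C4*cos(sqrt(119)*y/72))*exp(-5*y/72)


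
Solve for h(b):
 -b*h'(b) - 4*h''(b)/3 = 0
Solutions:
 h(b) = C1 + C2*erf(sqrt(6)*b/4)


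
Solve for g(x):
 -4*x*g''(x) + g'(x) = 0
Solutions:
 g(x) = C1 + C2*x^(5/4)


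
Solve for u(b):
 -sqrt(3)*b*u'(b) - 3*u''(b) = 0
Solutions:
 u(b) = C1 + C2*erf(sqrt(2)*3^(3/4)*b/6)


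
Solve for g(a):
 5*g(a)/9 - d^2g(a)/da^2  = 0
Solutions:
 g(a) = C1*exp(-sqrt(5)*a/3) + C2*exp(sqrt(5)*a/3)


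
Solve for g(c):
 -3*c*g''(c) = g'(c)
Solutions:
 g(c) = C1 + C2*c^(2/3)


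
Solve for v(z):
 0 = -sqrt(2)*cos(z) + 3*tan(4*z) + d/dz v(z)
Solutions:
 v(z) = C1 + 3*log(cos(4*z))/4 + sqrt(2)*sin(z)


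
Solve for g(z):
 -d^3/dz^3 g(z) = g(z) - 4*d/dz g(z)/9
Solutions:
 g(z) = C1*exp(z*(8*18^(1/3)/(sqrt(58281) + 243)^(1/3) + 12^(1/3)*(sqrt(58281) + 243)^(1/3))/36)*sin(2^(1/3)*3^(1/6)*z*(-2^(1/3)*3^(2/3)*(sqrt(58281) + 243)^(1/3) + 24/(sqrt(58281) + 243)^(1/3))/36) + C2*exp(z*(8*18^(1/3)/(sqrt(58281) + 243)^(1/3) + 12^(1/3)*(sqrt(58281) + 243)^(1/3))/36)*cos(2^(1/3)*3^(1/6)*z*(-2^(1/3)*3^(2/3)*(sqrt(58281) + 243)^(1/3) + 24/(sqrt(58281) + 243)^(1/3))/36) + C3*exp(-z*(8*18^(1/3)/(sqrt(58281) + 243)^(1/3) + 12^(1/3)*(sqrt(58281) + 243)^(1/3))/18)


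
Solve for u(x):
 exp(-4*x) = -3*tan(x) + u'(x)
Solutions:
 u(x) = C1 + 3*log(tan(x)^2 + 1)/2 - exp(-4*x)/4


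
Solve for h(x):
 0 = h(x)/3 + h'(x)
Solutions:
 h(x) = C1*exp(-x/3)


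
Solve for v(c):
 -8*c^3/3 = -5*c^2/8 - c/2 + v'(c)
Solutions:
 v(c) = C1 - 2*c^4/3 + 5*c^3/24 + c^2/4


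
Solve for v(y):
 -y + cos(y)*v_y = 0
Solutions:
 v(y) = C1 + Integral(y/cos(y), y)


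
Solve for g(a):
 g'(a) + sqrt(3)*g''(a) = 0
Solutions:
 g(a) = C1 + C2*exp(-sqrt(3)*a/3)
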